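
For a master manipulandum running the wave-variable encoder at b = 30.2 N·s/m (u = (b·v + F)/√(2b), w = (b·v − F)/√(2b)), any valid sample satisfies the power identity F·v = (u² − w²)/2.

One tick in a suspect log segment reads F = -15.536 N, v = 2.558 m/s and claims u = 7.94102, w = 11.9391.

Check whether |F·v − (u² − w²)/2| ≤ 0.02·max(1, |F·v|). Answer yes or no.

yes

F·v = (-15.536)×2.558 = -39.74109 W.
(u² − w²)/2 = (63.05980 − 142.54211)/2 = -39.74116 W.
|Δ| = 0.00007;  2% of max(1, |F·v|) = 0.79482.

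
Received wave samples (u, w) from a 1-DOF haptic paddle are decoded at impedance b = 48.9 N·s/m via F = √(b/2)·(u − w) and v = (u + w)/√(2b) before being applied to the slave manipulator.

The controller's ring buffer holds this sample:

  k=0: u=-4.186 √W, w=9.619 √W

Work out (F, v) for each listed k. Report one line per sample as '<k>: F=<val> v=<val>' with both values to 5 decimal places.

0: F=-68.26150 v=0.54938

k=0: u−w=-13.80500, u+w=5.43300; √(b/2)=4.94469, √(2b)=9.88939; F=4.94469×(-13.805)=-68.26150, v=5.43300/9.88939=0.54938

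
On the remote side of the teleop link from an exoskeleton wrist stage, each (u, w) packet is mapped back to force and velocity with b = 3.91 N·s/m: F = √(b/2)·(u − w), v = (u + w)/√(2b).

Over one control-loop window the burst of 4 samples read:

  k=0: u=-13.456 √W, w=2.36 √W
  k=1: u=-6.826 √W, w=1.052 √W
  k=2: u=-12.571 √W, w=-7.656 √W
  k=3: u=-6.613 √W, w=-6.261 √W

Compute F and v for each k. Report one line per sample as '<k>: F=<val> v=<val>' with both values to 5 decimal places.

0: F=-22.11414 v=-3.96792
1: F=-11.01512 v=-2.06478
2: F=-6.87222 v=-7.23316
3: F=-0.49217 v=-4.60373

k=0: u−w=-15.81600, u+w=-11.09600; √(b/2)=1.39821, √(2b)=2.79643; F=1.39821×(-15.816)=-22.11414, v=-11.09600/2.79643=-3.96792
k=1: u−w=-7.87800, u+w=-5.77400; √(b/2)=1.39821, √(2b)=2.79643; F=1.39821×(-7.878)=-11.01512, v=-5.77400/2.79643=-2.06478
k=2: u−w=-4.91500, u+w=-20.22700; √(b/2)=1.39821, √(2b)=2.79643; F=1.39821×(-4.915)=-6.87222, v=-20.22700/2.79643=-7.23316
k=3: u−w=-0.35200, u+w=-12.87400; √(b/2)=1.39821, √(2b)=2.79643; F=1.39821×(-0.352)=-0.49217, v=-12.87400/2.79643=-4.60373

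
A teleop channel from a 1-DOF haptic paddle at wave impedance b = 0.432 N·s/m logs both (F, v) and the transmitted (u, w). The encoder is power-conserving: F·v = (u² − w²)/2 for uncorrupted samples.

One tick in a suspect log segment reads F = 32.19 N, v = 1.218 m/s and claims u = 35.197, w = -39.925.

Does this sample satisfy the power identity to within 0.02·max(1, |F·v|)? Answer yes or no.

no

F·v = 32.19×1.218 = 39.20742 W.
(u² − w²)/2 = (1238.82881 − 1594.00562)/2 = -177.58841 W.
|Δ| = 216.79583;  2% of max(1, |F·v|) = 0.78415.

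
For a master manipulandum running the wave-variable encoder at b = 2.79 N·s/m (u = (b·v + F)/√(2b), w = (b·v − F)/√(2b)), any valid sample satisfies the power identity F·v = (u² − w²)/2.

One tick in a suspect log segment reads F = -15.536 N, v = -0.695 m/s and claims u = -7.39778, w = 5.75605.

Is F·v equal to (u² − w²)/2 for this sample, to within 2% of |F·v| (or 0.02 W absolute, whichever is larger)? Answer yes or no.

F·v = (-15.536)×(-0.695) = 10.79752 W.
(u² − w²)/2 = (54.72715 − 33.13211)/2 = 10.79752 W.
|Δ| = 0.00000;  2% of max(1, |F·v|) = 0.21595.

yes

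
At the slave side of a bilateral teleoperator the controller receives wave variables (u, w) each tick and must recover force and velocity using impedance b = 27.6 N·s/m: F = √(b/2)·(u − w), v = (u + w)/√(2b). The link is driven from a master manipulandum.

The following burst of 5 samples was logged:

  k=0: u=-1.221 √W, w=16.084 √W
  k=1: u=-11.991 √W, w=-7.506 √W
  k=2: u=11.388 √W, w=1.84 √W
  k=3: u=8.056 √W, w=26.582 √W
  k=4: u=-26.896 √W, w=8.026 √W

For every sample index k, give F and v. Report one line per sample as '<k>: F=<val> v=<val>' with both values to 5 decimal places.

0: F=-64.28522 v=2.00049
1: F=-16.66104 v=-2.62421
2: F=35.46925 v=1.78043
3: F=-68.82104 v=4.66212
4: F=-129.72947 v=-2.53982

k=0: u−w=-17.30500, u+w=14.86300; √(b/2)=3.71484, √(2b)=7.42967; F=3.71484×(-17.305)=-64.28522, v=14.86300/7.42967=2.00049
k=1: u−w=-4.48500, u+w=-19.49700; √(b/2)=3.71484, √(2b)=7.42967; F=3.71484×(-4.485)=-16.66104, v=-19.49700/7.42967=-2.62421
k=2: u−w=9.54800, u+w=13.22800; √(b/2)=3.71484, √(2b)=7.42967; F=3.71484×9.548=35.46925, v=13.22800/7.42967=1.78043
k=3: u−w=-18.52600, u+w=34.63800; √(b/2)=3.71484, √(2b)=7.42967; F=3.71484×(-18.526)=-68.82104, v=34.63800/7.42967=4.66212
k=4: u−w=-34.92200, u+w=-18.87000; √(b/2)=3.71484, √(2b)=7.42967; F=3.71484×(-34.922)=-129.72947, v=-18.87000/7.42967=-2.53982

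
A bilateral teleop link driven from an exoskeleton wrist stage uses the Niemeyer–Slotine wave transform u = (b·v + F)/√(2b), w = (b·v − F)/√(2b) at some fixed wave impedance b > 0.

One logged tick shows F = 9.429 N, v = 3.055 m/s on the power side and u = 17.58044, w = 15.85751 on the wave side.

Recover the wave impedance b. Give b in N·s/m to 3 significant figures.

b = 59.9 N·s/m

u + w = 33.4380;  u + w = √(2b)·v, so √(2b) = 33.4380/3.055 = 10.9453.
b = (√(2b))²/2 = 119.8000/2 = 59.9000.
(Check via u − w = 2F/√(2b): u − w = 1.7229, 2F/√(2b) = 1.7229.)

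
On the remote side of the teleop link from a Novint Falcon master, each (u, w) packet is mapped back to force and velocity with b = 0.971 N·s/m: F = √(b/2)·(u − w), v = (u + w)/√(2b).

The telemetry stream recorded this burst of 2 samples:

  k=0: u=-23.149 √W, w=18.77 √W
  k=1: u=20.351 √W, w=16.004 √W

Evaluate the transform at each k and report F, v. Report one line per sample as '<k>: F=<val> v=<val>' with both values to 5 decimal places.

0: F=-29.20825 v=-3.14232
1: F=3.02890 v=26.08792

k=0: u−w=-41.91900, u+w=-4.37900; √(b/2)=0.69678, √(2b)=1.39356; F=0.69678×(-41.919)=-29.20825, v=-4.37900/1.39356=-3.14232
k=1: u−w=4.34700, u+w=36.35500; √(b/2)=0.69678, √(2b)=1.39356; F=0.69678×4.347=3.02890, v=36.35500/1.39356=26.08792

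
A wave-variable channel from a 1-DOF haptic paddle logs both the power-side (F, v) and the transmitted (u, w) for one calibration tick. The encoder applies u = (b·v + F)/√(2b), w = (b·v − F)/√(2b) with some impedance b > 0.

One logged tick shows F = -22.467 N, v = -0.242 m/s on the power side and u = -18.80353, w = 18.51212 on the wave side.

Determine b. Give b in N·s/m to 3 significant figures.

b = 0.725 N·s/m

u + w = -0.2914;  u + w = √(2b)·v, so √(2b) = -0.2914/(-0.242) = 1.2042.
b = (√(2b))²/2 = 1.4500/2 = 0.7250.
(Check via u − w = 2F/√(2b): u − w = -37.3156, 2F/√(2b) = -37.3152.)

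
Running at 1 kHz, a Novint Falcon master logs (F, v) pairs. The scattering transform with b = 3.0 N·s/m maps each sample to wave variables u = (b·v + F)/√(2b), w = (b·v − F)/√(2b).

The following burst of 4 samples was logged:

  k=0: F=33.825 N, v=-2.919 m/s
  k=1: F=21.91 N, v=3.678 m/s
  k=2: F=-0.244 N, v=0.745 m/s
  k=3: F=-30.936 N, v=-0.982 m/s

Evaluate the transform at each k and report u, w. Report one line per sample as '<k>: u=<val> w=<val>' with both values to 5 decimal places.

k=0: b·v=3.0×(-2.919)=-8.75700; √(2b)=2.44949; u=(-8.75700+33.825)/2.44949=10.23397, w=(-8.75700−33.825)/2.44949=-17.38403
k=1: b·v=3.0×3.678=11.03400; √(2b)=2.44949; u=(11.03400+21.91)/2.44949=13.44933, w=(11.03400−21.91)/2.44949=-4.44011
k=2: b·v=3.0×0.745=2.23500; √(2b)=2.44949; u=(2.23500+(-0.244))/2.44949=0.81282, w=(2.23500−(-0.244))/2.44949=1.01205
k=3: b·v=3.0×(-0.982)=-2.94600; √(2b)=2.44949; u=(-2.94600+(-30.936))/2.44949=-13.83227, w=(-2.94600−(-30.936))/2.44949=11.42687

0: u=10.23397 w=-17.38403
1: u=13.44933 w=-4.44011
2: u=0.81282 w=1.01205
3: u=-13.83227 w=11.42687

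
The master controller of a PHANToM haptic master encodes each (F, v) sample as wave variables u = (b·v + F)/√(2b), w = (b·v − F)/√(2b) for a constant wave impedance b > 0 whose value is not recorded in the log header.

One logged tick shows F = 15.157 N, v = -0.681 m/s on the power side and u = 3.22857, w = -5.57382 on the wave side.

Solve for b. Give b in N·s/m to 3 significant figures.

b = 5.93 N·s/m

u + w = -2.3453;  u + w = √(2b)·v, so √(2b) = -2.3453/(-0.681) = 3.4438.
b = (√(2b))²/2 = 11.8600/2 = 5.9300.
(Check via u − w = 2F/√(2b): u − w = 8.8024, 2F/√(2b) = 8.8024.)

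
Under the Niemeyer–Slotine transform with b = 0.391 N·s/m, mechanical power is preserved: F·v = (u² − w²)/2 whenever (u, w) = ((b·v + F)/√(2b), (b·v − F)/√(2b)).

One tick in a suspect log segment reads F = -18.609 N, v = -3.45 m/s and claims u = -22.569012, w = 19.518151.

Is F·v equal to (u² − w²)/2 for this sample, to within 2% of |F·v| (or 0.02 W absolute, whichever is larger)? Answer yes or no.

F·v = (-18.609)×(-3.45) = 64.201050 W.
(u² − w²)/2 = (509.360303 − 380.958218)/2 = 64.201042 W.
|Δ| = 0.000008;  2% of max(1, |F·v|) = 1.284021.

yes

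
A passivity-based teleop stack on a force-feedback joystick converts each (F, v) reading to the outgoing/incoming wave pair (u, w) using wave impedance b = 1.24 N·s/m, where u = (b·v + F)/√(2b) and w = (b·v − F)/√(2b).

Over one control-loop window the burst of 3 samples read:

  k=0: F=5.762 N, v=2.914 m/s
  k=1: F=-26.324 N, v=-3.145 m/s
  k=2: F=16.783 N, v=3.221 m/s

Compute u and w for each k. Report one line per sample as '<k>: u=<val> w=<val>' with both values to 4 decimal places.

0: u=5.9534 w=-1.3644
1: u=-19.1921 w=14.2394
2: u=13.1934 w=-8.1210

k=0: b·v=1.24×2.914=3.6134; √(2b)=1.5748; u=(3.6134+5.762)/1.5748=5.9534, w=(3.6134−5.762)/1.5748=-1.3644
k=1: b·v=1.24×(-3.145)=-3.8998; √(2b)=1.5748; u=(-3.8998+(-26.324))/1.5748=-19.1921, w=(-3.8998−(-26.324))/1.5748=14.2394
k=2: b·v=1.24×3.221=3.9940; √(2b)=1.5748; u=(3.9940+16.783)/1.5748=13.1934, w=(3.9940−16.783)/1.5748=-8.1210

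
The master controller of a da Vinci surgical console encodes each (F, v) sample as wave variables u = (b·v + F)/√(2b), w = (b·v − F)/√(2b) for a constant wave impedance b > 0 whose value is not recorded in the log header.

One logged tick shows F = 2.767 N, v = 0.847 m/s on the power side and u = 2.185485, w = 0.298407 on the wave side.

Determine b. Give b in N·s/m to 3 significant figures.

u + w = 2.483892;  u + w = √(2b)·v, so √(2b) = 2.483892/0.847 = 2.932576.
b = (√(2b))²/2 = 8.600003/2 = 4.300001.
(Check via u − w = 2F/√(2b): u − w = 1.887078, 2F/√(2b) = 1.887078.)

b = 4.3 N·s/m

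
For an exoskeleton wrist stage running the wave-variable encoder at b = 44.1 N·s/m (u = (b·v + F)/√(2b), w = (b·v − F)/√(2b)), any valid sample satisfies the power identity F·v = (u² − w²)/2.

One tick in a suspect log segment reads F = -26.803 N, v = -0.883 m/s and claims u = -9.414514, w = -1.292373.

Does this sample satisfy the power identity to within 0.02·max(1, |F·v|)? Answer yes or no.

no

F·v = (-26.803)×(-0.883) = 23.667049 W.
(u² − w²)/2 = (88.633074 − 1.670228)/2 = 43.481423 W.
|Δ| = 19.814374;  2% of max(1, |F·v|) = 0.473341.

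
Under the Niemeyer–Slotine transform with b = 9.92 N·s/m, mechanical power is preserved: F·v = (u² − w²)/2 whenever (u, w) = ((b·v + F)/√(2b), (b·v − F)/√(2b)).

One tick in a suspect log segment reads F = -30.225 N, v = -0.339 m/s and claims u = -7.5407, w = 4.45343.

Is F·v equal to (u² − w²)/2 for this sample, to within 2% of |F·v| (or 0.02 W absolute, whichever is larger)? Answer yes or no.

F·v = (-30.225)×(-0.339) = 10.24628 W.
(u² − w²)/2 = (56.86216 − 19.83304)/2 = 18.51456 W.
|Δ| = 8.26828;  2% of max(1, |F·v|) = 0.20493.

no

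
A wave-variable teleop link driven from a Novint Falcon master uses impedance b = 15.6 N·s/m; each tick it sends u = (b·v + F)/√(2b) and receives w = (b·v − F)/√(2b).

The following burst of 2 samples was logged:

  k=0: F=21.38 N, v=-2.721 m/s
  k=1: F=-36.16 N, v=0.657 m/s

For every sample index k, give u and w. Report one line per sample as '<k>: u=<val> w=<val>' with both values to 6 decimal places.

k=0: b·v=15.6×(-2.721)=-42.447600; √(2b)=5.585696; u=(-42.447600+21.38)/5.585696=-3.771705, w=(-42.447600−21.38)/5.585696=-11.426973
k=1: b·v=15.6×0.657=10.249200; √(2b)=5.585696; u=(10.249200+(-36.16))/5.585696=-4.638777, w=(10.249200−(-36.16))/5.585696=8.308580

0: u=-3.771705 w=-11.426973
1: u=-4.638777 w=8.308580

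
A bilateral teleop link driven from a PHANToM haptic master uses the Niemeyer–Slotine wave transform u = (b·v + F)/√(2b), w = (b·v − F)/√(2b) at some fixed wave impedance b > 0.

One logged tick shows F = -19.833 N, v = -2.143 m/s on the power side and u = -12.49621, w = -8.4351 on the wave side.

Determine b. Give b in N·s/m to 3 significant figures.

u + w = -20.93131;  u + w = √(2b)·v, so √(2b) = -20.93131/(-2.143) = 9.76729.
b = (√(2b))²/2 = 95.40002/2 = 47.70001.
(Check via u − w = 2F/√(2b): u − w = -4.06111, 2F/√(2b) = -4.06110.)

b = 47.7 N·s/m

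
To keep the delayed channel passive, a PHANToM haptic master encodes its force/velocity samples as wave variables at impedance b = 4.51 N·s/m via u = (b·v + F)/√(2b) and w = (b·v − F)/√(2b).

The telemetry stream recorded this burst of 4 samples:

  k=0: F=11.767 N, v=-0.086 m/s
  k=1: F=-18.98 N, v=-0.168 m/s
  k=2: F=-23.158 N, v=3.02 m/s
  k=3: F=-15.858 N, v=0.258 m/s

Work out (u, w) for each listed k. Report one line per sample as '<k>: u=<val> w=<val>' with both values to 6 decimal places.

0: u=3.788839 w=-4.047126
1: u=-6.571929 w=6.067369
2: u=-3.175740 w=12.245801
3: u=-4.892707 w=5.667566

k=0: b·v=4.51×(-0.086)=-0.387860; √(2b)=3.003331; u=(-0.387860+11.767)/3.003331=3.788839, w=(-0.387860−11.767)/3.003331=-4.047126
k=1: b·v=4.51×(-0.168)=-0.757680; √(2b)=3.003331; u=(-0.757680+(-18.98))/3.003331=-6.571929, w=(-0.757680−(-18.98))/3.003331=6.067369
k=2: b·v=4.51×3.02=13.620200; √(2b)=3.003331; u=(13.620200+(-23.158))/3.003331=-3.175740, w=(13.620200−(-23.158))/3.003331=12.245801
k=3: b·v=4.51×0.258=1.163580; √(2b)=3.003331; u=(1.163580+(-15.858))/3.003331=-4.892707, w=(1.163580−(-15.858))/3.003331=5.667566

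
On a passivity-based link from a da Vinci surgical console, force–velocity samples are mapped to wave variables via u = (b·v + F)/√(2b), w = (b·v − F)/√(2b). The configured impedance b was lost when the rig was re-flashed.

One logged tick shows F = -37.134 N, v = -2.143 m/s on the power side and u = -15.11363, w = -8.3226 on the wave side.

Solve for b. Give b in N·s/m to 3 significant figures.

b = 59.8 N·s/m

u + w = -23.4362;  u + w = √(2b)·v, so √(2b) = -23.4362/(-2.143) = 10.9362.
b = (√(2b))²/2 = 119.6000/2 = 59.8000.
(Check via u − w = 2F/√(2b): u − w = -6.7910, 2F/√(2b) = -6.7910.)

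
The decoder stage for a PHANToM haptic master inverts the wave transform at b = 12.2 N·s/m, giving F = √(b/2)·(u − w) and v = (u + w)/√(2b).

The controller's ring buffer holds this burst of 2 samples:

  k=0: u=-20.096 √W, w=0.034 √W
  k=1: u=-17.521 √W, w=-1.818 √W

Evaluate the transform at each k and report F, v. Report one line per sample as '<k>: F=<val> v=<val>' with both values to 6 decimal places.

0: F=-49.717432 v=-4.061433
1: F=-38.783549 v=-3.915066

k=0: u−w=-20.130000, u+w=-20.062000; √(b/2)=2.469818, √(2b)=4.939636; F=2.469818×(-20.13)=-49.717432, v=-20.062000/4.939636=-4.061433
k=1: u−w=-15.703000, u+w=-19.339000; √(b/2)=2.469818, √(2b)=4.939636; F=2.469818×(-15.703)=-38.783549, v=-19.339000/4.939636=-3.915066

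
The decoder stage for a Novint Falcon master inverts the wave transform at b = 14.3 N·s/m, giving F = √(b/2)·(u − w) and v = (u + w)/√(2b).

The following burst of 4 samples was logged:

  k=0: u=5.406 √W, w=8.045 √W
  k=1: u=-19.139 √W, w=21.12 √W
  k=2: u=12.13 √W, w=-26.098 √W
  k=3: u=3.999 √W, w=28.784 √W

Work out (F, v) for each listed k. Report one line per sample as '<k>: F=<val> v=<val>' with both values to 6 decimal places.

0: F=-7.056550 v=2.515194
1: F=-107.650488 v=0.370426
2: F=102.219699 v=-2.611868
3: F=-66.273811 v=6.130073

k=0: u−w=-2.639000, u+w=13.451000; √(b/2)=2.673948, √(2b)=5.347897; F=2.673948×(-2.639)=-7.056550, v=13.451000/5.347897=2.515194
k=1: u−w=-40.259000, u+w=1.981000; √(b/2)=2.673948, √(2b)=5.347897; F=2.673948×(-40.259)=-107.650488, v=1.981000/5.347897=0.370426
k=2: u−w=38.228000, u+w=-13.968000; √(b/2)=2.673948, √(2b)=5.347897; F=2.673948×38.228=102.219699, v=-13.968000/5.347897=-2.611868
k=3: u−w=-24.785000, u+w=32.783000; √(b/2)=2.673948, √(2b)=5.347897; F=2.673948×(-24.785)=-66.273811, v=32.783000/5.347897=6.130073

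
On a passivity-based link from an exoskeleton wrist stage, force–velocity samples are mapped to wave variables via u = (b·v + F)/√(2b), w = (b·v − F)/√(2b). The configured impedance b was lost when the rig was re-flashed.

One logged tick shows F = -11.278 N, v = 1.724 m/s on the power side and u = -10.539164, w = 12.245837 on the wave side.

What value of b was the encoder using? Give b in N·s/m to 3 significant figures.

b = 0.49 N·s/m

u + w = 1.706673;  u + w = √(2b)·v, so √(2b) = 1.706673/1.724 = 0.989950.
b = (√(2b))²/2 = 0.980000/2 = 0.490000.
(Check via u − w = 2F/√(2b): u − w = -22.785001, 2F/√(2b) = -22.785000.)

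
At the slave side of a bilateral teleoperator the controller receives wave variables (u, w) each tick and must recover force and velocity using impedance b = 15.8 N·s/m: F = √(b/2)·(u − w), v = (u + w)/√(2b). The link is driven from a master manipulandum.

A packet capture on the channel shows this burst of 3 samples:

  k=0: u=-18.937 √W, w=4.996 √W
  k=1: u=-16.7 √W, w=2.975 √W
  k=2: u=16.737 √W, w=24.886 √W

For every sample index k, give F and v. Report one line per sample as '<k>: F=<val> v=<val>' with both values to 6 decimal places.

0: F=-67.268336 v=-2.479993
1: F=-55.300402 v=-2.441568
2: F=-22.904344 v=7.404399

k=0: u−w=-23.933000, u+w=-13.941000; √(b/2)=2.810694, √(2b)=5.621388; F=2.810694×(-23.933)=-67.268336, v=-13.941000/5.621388=-2.479993
k=1: u−w=-19.675000, u+w=-13.725000; √(b/2)=2.810694, √(2b)=5.621388; F=2.810694×(-19.675)=-55.300402, v=-13.725000/5.621388=-2.441568
k=2: u−w=-8.149000, u+w=41.623000; √(b/2)=2.810694, √(2b)=5.621388; F=2.810694×(-8.149)=-22.904344, v=41.623000/5.621388=7.404399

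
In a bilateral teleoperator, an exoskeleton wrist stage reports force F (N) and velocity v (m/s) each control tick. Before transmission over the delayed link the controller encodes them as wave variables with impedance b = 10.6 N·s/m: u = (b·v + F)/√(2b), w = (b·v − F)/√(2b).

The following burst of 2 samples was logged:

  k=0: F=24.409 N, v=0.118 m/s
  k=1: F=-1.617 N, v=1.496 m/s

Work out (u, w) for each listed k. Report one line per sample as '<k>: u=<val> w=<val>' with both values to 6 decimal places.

k=0: b·v=10.6×0.118=1.250800; √(2b)=4.604346; u=(1.250800+24.409)/4.604346=5.572952, w=(1.250800−24.409)/4.604346=-5.029640
k=1: b·v=10.6×1.496=15.857600; √(2b)=4.604346; u=(15.857600+(-1.617))/4.604346=3.092861, w=(15.857600−(-1.617))/4.604346=3.795241

0: u=5.572952 w=-5.029640
1: u=3.092861 w=3.795241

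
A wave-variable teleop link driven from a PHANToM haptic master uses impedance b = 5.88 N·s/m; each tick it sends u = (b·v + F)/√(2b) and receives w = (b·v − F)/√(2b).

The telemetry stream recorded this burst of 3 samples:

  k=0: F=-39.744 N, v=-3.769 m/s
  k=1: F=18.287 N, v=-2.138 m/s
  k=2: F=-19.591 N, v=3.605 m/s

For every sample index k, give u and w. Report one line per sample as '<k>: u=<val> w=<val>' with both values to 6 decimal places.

k=0: b·v=5.88×(-3.769)=-22.161720; √(2b)=3.429286; u=(-22.161720+(-39.744))/3.429286=-18.052075, w=(-22.161720−(-39.744))/3.429286=5.127097
k=1: b·v=5.88×(-2.138)=-12.571440; √(2b)=3.429286; u=(-12.571440+18.287)/3.429286=1.666691, w=(-12.571440−18.287)/3.429286=-8.998504
k=2: b·v=5.88×3.605=21.197400; √(2b)=3.429286; u=(21.197400+(-19.591))/3.429286=0.468436, w=(21.197400−(-19.591))/3.429286=11.894139

0: u=-18.052075 w=5.127097
1: u=1.666691 w=-8.998504
2: u=0.468436 w=11.894139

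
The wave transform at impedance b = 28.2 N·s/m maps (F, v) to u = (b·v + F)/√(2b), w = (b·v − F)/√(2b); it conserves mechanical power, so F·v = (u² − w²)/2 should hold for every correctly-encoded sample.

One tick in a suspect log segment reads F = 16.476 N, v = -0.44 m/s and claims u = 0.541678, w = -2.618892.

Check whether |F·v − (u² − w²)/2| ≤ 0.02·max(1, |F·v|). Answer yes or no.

no

F·v = 16.476×(-0.44) = -7.249440 W.
(u² − w²)/2 = (0.293415 − 6.858595)/2 = -3.282590 W.
|Δ| = 3.966850;  2% of max(1, |F·v|) = 0.144989.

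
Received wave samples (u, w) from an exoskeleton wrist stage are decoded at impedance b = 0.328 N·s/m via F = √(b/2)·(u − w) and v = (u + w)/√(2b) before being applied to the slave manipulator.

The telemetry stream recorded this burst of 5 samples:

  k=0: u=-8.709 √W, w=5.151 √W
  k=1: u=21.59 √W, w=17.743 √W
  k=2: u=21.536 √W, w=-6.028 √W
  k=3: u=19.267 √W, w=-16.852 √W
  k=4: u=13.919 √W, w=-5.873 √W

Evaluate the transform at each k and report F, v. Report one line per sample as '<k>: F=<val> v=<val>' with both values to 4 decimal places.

0: F=-5.6129 v=-4.3929
1: F=1.5579 v=48.5630
2: F=11.1626 v=19.1471
3: F=14.6271 v=2.9817
4: F=8.0151 v=9.9341

k=0: u−w=-13.8600, u+w=-3.5580; √(b/2)=0.4050, √(2b)=0.8099; F=0.4050×(-13.86)=-5.6129, v=-3.5580/0.8099=-4.3929
k=1: u−w=3.8470, u+w=39.3330; √(b/2)=0.4050, √(2b)=0.8099; F=0.4050×3.847=1.5579, v=39.3330/0.8099=48.5630
k=2: u−w=27.5640, u+w=15.5080; √(b/2)=0.4050, √(2b)=0.8099; F=0.4050×27.564=11.1626, v=15.5080/0.8099=19.1471
k=3: u−w=36.1190, u+w=2.4150; √(b/2)=0.4050, √(2b)=0.8099; F=0.4050×36.119=14.6271, v=2.4150/0.8099=2.9817
k=4: u−w=19.7920, u+w=8.0460; √(b/2)=0.4050, √(2b)=0.8099; F=0.4050×19.792=8.0151, v=8.0460/0.8099=9.9341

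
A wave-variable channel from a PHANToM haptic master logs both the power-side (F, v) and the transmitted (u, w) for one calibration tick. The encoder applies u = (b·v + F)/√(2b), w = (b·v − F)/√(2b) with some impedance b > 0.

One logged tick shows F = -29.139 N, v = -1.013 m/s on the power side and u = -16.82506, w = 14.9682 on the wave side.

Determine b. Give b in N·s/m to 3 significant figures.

b = 1.68 N·s/m

u + w = -1.85686;  u + w = √(2b)·v, so √(2b) = -1.85686/(-1.013) = 1.83303.
b = (√(2b))²/2 = 3.36000/2 = 1.68000.
(Check via u − w = 2F/√(2b): u − w = -31.79326, 2F/√(2b) = -31.79325.)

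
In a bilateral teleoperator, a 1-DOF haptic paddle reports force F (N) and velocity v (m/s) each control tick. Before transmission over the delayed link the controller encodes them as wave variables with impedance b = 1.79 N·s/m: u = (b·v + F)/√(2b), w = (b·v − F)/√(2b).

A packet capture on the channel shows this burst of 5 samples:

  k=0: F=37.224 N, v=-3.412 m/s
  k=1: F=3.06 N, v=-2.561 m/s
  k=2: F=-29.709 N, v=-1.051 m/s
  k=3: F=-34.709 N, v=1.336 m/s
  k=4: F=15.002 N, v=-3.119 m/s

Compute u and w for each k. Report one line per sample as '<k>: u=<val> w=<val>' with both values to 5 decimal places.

0: u=16.44559 w=-22.90140
1: u=-0.80556 w=-4.04008
2: u=-16.69599 w=14.70740
3: u=-17.08036 w=19.60819
4: u=4.97809 w=-10.87952

k=0: b·v=1.79×(-3.412)=-6.10748; √(2b)=1.89209; u=(-6.10748+37.224)/1.89209=16.44559, w=(-6.10748−37.224)/1.89209=-22.90140
k=1: b·v=1.79×(-2.561)=-4.58419; √(2b)=1.89209; u=(-4.58419+3.06)/1.89209=-0.80556, w=(-4.58419−3.06)/1.89209=-4.04008
k=2: b·v=1.79×(-1.051)=-1.88129; √(2b)=1.89209; u=(-1.88129+(-29.709))/1.89209=-16.69599, w=(-1.88129−(-29.709))/1.89209=14.70740
k=3: b·v=1.79×1.336=2.39144; √(2b)=1.89209; u=(2.39144+(-34.709))/1.89209=-17.08036, w=(2.39144−(-34.709))/1.89209=19.60819
k=4: b·v=1.79×(-3.119)=-5.58301; √(2b)=1.89209; u=(-5.58301+15.002)/1.89209=4.97809, w=(-5.58301−15.002)/1.89209=-10.87952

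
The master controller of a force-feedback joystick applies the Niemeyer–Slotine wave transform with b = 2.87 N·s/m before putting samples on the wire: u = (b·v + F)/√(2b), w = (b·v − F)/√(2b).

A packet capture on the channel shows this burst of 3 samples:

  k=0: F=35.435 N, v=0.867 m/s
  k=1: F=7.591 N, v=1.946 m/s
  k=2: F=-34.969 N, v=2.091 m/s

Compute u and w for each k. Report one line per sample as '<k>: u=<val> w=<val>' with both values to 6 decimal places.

0: u=15.828875 w=-13.751691
1: u=5.499564 w=-0.837280
2: u=-12.090939 w=17.100619

k=0: b·v=2.87×0.867=2.488290; √(2b)=2.395830; u=(2.488290+35.435)/2.395830=15.828875, w=(2.488290−35.435)/2.395830=-13.751691
k=1: b·v=2.87×1.946=5.585020; √(2b)=2.395830; u=(5.585020+7.591)/2.395830=5.499564, w=(5.585020−7.591)/2.395830=-0.837280
k=2: b·v=2.87×2.091=6.001170; √(2b)=2.395830; u=(6.001170+(-34.969))/2.395830=-12.090939, w=(6.001170−(-34.969))/2.395830=17.100619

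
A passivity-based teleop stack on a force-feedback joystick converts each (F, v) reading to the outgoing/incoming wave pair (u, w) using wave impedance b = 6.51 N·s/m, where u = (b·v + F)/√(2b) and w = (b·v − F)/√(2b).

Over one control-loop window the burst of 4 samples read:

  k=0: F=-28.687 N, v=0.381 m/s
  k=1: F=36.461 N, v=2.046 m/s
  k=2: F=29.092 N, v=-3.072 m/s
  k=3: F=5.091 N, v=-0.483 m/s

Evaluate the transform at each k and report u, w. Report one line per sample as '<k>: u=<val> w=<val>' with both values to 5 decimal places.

0: u=-7.26284 w=8.63761
1: u=13.79601 w=-6.41338
2: u=2.52008 w=-13.60485
3: u=0.53949 w=-2.28231

k=0: b·v=6.51×0.381=2.48031; √(2b)=3.60832; u=(2.48031+(-28.687))/3.60832=-7.26284, w=(2.48031−(-28.687))/3.60832=8.63761
k=1: b·v=6.51×2.046=13.31946; √(2b)=3.60832; u=(13.31946+36.461)/3.60832=13.79601, w=(13.31946−36.461)/3.60832=-6.41338
k=2: b·v=6.51×(-3.072)=-19.99872; √(2b)=3.60832; u=(-19.99872+29.092)/3.60832=2.52008, w=(-19.99872−29.092)/3.60832=-13.60485
k=3: b·v=6.51×(-0.483)=-3.14433; √(2b)=3.60832; u=(-3.14433+5.091)/3.60832=0.53949, w=(-3.14433−5.091)/3.60832=-2.28231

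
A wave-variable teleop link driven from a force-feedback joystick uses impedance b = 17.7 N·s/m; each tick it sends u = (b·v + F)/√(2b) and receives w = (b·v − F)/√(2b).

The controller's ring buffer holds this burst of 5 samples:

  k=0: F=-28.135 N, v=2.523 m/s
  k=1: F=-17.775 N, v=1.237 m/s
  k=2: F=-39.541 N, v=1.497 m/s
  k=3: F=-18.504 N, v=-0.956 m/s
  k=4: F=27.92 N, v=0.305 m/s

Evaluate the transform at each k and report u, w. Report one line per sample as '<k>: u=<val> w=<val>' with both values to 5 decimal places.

k=0: b·v=17.7×2.523=44.65710; √(2b)=5.94979; u=(44.65710+(-28.135))/5.94979=2.77692, w=(44.65710−(-28.135))/5.94979=12.23440
k=1: b·v=17.7×1.237=21.89490; √(2b)=5.94979; u=(21.89490+(-17.775))/5.94979=0.69244, w=(21.89490−(-17.775))/5.94979=6.66745
k=2: b·v=17.7×1.497=26.49690; √(2b)=5.94979; u=(26.49690+(-39.541))/5.94979=-2.19236, w=(26.49690−(-39.541))/5.94979=11.09920
k=3: b·v=17.7×(-0.956)=-16.92120; √(2b)=5.94979; u=(-16.92120+(-18.504))/5.94979=-5.95403, w=(-16.92120−(-18.504))/5.94979=0.26603
k=4: b·v=17.7×0.305=5.39850; √(2b)=5.94979; u=(5.39850+27.92)/5.94979=5.59995, w=(5.39850−27.92)/5.94979=-3.78526

0: u=2.77692 w=12.23440
1: u=0.69244 w=6.66745
2: u=-2.19236 w=11.09920
3: u=-5.95403 w=0.26603
4: u=5.59995 w=-3.78526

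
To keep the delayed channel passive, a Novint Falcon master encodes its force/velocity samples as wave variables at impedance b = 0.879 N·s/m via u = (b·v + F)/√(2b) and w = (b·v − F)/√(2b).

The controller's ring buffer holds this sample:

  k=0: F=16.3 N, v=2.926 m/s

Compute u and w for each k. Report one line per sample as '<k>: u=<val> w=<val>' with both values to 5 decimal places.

k=0: b·v=0.879×2.926=2.57195; √(2b)=1.32590; u=(2.57195+16.3)/1.32590=14.23336, w=(2.57195−16.3)/1.32590=-10.35379

0: u=14.23336 w=-10.35379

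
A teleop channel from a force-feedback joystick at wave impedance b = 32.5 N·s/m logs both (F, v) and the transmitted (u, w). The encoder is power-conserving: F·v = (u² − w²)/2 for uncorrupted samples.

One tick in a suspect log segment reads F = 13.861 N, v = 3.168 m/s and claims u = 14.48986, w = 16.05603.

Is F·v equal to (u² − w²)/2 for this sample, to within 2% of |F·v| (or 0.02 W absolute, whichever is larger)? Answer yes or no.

no

F·v = 13.861×3.168 = 43.91165 W.
(u² − w²)/2 = (209.95604 − 257.79610)/2 = -23.92003 W.
|Δ| = 67.83168;  2% of max(1, |F·v|) = 0.87823.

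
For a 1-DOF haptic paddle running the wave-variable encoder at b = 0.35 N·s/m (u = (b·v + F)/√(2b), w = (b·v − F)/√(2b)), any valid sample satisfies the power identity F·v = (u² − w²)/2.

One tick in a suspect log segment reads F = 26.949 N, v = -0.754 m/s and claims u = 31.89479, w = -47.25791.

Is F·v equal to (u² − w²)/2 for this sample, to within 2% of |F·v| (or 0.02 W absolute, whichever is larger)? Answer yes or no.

no

F·v = 26.949×(-0.754) = -20.31955 W.
(u² − w²)/2 = (1017.27763 − 2233.31006)/2 = -608.01621 W.
|Δ| = 587.69667;  2% of max(1, |F·v|) = 0.40639.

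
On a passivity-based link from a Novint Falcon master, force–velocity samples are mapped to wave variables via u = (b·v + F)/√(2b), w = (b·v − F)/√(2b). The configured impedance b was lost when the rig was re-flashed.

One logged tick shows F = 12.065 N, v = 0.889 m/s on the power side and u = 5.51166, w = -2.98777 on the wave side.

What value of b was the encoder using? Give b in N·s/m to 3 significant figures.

u + w = 2.52389;  u + w = √(2b)·v, so √(2b) = 2.52389/0.889 = 2.83902.
b = (√(2b))²/2 = 8.06004/2 = 4.03002.
(Check via u − w = 2F/√(2b): u − w = 8.49943, 2F/√(2b) = 8.49941.)

b = 4.03 N·s/m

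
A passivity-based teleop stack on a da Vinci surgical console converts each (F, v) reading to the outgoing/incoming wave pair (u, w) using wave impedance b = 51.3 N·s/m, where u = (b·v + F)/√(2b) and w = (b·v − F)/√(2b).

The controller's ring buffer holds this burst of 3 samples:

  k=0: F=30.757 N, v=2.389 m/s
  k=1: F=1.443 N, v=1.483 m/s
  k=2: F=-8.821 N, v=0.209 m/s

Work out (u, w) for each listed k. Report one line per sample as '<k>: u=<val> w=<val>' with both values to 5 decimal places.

0: u=15.13577 w=9.06281
1: u=7.65324 w=7.36832
2: u=0.18765 w=1.92935

k=0: b·v=51.3×2.389=122.55570; √(2b)=10.12917; u=(122.55570+30.757)/10.12917=15.13577, w=(122.55570−30.757)/10.12917=9.06281
k=1: b·v=51.3×1.483=76.07790; √(2b)=10.12917; u=(76.07790+1.443)/10.12917=7.65324, w=(76.07790−1.443)/10.12917=7.36832
k=2: b·v=51.3×0.209=10.72170; √(2b)=10.12917; u=(10.72170+(-8.821))/10.12917=0.18765, w=(10.72170−(-8.821))/10.12917=1.92935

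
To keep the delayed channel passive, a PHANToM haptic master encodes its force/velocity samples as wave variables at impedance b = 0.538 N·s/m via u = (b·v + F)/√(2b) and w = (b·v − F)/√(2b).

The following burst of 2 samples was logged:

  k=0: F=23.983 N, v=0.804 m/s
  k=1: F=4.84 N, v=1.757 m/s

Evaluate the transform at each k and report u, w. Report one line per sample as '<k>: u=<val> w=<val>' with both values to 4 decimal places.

0: u=23.5375 w=-22.7035
1: u=5.5772 w=-3.7547

k=0: b·v=0.538×0.804=0.4326; √(2b)=1.0373; u=(0.4326+23.983)/1.0373=23.5375, w=(0.4326−23.983)/1.0373=-22.7035
k=1: b·v=0.538×1.757=0.9453; √(2b)=1.0373; u=(0.9453+4.84)/1.0373=5.5772, w=(0.9453−4.84)/1.0373=-3.7547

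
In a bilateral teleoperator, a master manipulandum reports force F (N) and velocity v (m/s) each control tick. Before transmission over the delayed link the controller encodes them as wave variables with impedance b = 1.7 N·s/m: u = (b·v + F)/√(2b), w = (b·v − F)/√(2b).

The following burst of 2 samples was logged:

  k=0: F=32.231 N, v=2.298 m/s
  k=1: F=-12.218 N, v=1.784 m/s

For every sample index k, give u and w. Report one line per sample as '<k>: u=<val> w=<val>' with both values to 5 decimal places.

0: u=19.59837 w=-15.36106
1: u=-4.98137 w=8.27091

k=0: b·v=1.7×2.298=3.90660; √(2b)=1.84391; u=(3.90660+32.231)/1.84391=19.59837, w=(3.90660−32.231)/1.84391=-15.36106
k=1: b·v=1.7×1.784=3.03280; √(2b)=1.84391; u=(3.03280+(-12.218))/1.84391=-4.98137, w=(3.03280−(-12.218))/1.84391=8.27091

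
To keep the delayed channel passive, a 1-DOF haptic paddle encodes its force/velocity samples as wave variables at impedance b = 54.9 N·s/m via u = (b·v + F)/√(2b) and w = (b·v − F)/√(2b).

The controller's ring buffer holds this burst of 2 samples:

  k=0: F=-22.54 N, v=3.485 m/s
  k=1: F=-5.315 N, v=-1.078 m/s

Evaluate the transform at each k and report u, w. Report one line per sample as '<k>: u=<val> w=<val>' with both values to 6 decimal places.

k=0: b·v=54.9×3.485=191.326500; √(2b)=10.478550; u=(191.326500+(-22.54))/10.478550=16.107811, w=(191.326500−(-22.54))/10.478550=20.409934
k=1: b·v=54.9×(-1.078)=-59.182200; √(2b)=10.478550; u=(-59.182200+(-5.315))/10.478550=-6.155165, w=(-59.182200−(-5.315))/10.478550=-5.140711

0: u=16.107811 w=20.409934
1: u=-6.155165 w=-5.140711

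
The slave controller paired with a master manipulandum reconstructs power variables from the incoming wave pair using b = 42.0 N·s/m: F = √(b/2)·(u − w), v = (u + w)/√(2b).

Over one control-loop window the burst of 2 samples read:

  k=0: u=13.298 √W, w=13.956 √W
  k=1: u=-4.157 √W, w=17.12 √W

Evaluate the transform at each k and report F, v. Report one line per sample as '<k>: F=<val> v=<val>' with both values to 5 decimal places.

k=0: u−w=-0.65800, u+w=27.25400; √(b/2)=4.58258, √(2b)=9.16515; F=4.58258×(-0.658)=-3.01533, v=27.25400/9.16515=2.97366
k=1: u−w=-21.27700, u+w=12.96300; √(b/2)=4.58258, √(2b)=9.16515; F=4.58258×(-21.277)=-97.50346, v=12.96300/9.16515=1.41438

0: F=-3.01533 v=2.97366
1: F=-97.50346 v=1.41438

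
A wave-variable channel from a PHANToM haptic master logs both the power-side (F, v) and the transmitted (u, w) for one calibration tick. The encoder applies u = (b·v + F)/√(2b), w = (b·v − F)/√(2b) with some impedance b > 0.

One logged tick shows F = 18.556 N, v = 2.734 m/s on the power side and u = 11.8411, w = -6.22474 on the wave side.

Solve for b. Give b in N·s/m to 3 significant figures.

b = 2.11 N·s/m

u + w = 5.61636;  u + w = √(2b)·v, so √(2b) = 5.61636/2.734 = 2.05426.
b = (√(2b))²/2 = 4.22000/2 = 2.11000.
(Check via u − w = 2F/√(2b): u − w = 18.06584, 2F/√(2b) = 18.06583.)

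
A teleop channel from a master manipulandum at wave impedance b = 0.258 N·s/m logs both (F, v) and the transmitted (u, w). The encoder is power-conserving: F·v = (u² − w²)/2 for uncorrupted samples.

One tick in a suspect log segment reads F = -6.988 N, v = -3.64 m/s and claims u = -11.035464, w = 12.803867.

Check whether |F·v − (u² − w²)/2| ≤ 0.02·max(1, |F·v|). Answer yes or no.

F·v = (-6.988)×(-3.64) = 25.436320 W.
(u² − w²)/2 = (121.781466 − 163.939010)/2 = -21.078772 W.
|Δ| = 46.515092;  2% of max(1, |F·v|) = 0.508726.

no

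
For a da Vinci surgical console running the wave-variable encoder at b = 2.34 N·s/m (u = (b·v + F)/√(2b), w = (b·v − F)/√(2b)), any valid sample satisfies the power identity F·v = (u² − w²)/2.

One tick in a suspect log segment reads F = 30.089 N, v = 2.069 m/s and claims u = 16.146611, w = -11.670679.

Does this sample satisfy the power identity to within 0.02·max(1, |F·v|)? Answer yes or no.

F·v = 30.089×2.069 = 62.254141 W.
(u² − w²)/2 = (260.713047 − 136.204748)/2 = 62.254149 W.
|Δ| = 0.000008;  2% of max(1, |F·v|) = 1.245083.

yes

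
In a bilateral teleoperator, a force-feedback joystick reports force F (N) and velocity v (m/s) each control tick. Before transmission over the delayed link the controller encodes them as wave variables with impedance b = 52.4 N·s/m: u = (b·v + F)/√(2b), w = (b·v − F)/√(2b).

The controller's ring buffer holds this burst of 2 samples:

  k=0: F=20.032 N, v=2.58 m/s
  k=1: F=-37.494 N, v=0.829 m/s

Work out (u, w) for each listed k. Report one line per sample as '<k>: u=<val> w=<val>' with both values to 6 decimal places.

0: u=15.162759 w=11.249184
1: u=0.580785 w=7.905844

k=0: b·v=52.4×2.58=135.192000; √(2b)=10.237187; u=(135.192000+20.032)/10.237187=15.162759, w=(135.192000−20.032)/10.237187=11.249184
k=1: b·v=52.4×0.829=43.439600; √(2b)=10.237187; u=(43.439600+(-37.494))/10.237187=0.580785, w=(43.439600−(-37.494))/10.237187=7.905844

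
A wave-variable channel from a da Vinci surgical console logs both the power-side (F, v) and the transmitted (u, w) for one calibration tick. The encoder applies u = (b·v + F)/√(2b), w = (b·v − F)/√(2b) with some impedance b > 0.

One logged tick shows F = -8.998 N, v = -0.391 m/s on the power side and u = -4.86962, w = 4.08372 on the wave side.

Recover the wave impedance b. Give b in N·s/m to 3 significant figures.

u + w = -0.7859;  u + w = √(2b)·v, so √(2b) = -0.7859/(-0.391) = 2.0100.
b = (√(2b))²/2 = 4.0400/2 = 2.0200.
(Check via u − w = 2F/√(2b): u − w = -8.9533, 2F/√(2b) = -8.9533.)

b = 2.02 N·s/m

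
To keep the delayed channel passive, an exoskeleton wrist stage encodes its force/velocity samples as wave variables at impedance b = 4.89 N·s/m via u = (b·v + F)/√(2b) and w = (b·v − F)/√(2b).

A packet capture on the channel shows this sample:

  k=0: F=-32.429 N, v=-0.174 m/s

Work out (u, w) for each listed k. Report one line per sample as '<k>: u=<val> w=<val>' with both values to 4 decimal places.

k=0: b·v=4.89×(-0.174)=-0.8509; √(2b)=3.1273; u=(-0.8509+(-32.429))/3.1273=-10.6417, w=(-0.8509−(-32.429))/3.1273=10.0976

0: u=-10.6417 w=10.0976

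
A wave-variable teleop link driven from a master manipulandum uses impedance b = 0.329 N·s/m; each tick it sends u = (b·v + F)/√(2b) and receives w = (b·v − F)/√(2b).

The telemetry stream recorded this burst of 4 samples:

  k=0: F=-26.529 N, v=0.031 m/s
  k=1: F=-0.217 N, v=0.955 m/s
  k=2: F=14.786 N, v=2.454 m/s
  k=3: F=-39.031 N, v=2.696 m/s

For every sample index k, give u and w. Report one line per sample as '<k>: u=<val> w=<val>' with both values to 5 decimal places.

0: u=-32.69196 w=32.71710
1: u=0.11982 w=0.65485
2: u=19.22325 w=-17.23264
3: u=-47.02334 w=49.21026

k=0: b·v=0.329×0.031=0.01020; √(2b)=0.81117; u=(0.01020+(-26.529))/0.81117=-32.69196, w=(0.01020−(-26.529))/0.81117=32.71710
k=1: b·v=0.329×0.955=0.31420; √(2b)=0.81117; u=(0.31420+(-0.217))/0.81117=0.11982, w=(0.31420−(-0.217))/0.81117=0.65485
k=2: b·v=0.329×2.454=0.80737; √(2b)=0.81117; u=(0.80737+14.786)/0.81117=19.22325, w=(0.80737−14.786)/0.81117=-17.23264
k=3: b·v=0.329×2.696=0.88698; √(2b)=0.81117; u=(0.88698+(-39.031))/0.81117=-47.02334, w=(0.88698−(-39.031))/0.81117=49.21026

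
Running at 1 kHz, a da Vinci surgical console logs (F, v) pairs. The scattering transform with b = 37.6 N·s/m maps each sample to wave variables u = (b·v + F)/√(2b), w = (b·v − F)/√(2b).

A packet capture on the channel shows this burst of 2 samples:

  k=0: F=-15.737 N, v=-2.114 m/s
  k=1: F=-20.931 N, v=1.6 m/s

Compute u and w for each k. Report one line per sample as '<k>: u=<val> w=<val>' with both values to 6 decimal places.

k=0: b·v=37.6×(-2.114)=-79.486400; √(2b)=8.671793; u=(-79.486400+(-15.737))/8.671793=-10.980820, w=(-79.486400−(-15.737))/8.671793=-7.351351
k=1: b·v=37.6×1.6=60.160000; √(2b)=8.671793; u=(60.160000+(-20.931))/8.671793=4.523747, w=(60.160000−(-20.931))/8.671793=9.351122

0: u=-10.980820 w=-7.351351
1: u=4.523747 w=9.351122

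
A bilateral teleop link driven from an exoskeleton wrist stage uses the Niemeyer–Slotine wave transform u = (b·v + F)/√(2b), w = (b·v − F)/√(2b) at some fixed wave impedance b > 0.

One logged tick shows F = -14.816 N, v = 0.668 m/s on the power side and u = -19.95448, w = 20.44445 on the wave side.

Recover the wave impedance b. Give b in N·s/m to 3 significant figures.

u + w = 0.48997;  u + w = √(2b)·v, so √(2b) = 0.48997/0.668 = 0.73349.
b = (√(2b))²/2 = 0.53800/2 = 0.26900.
(Check via u − w = 2F/√(2b): u − w = -40.39893, 2F/√(2b) = -40.39875.)

b = 0.269 N·s/m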